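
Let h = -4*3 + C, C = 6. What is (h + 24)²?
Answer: 324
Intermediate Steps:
h = -6 (h = -4*3 + 6 = -12 + 6 = -6)
(h + 24)² = (-6 + 24)² = 18² = 324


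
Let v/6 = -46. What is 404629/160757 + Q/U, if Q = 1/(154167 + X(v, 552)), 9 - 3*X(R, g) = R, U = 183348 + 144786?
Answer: 20481756375663689/8137295422860756 ≈ 2.5170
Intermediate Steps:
v = -276 (v = 6*(-46) = -276)
U = 328134
X(R, g) = 3 - R/3
Q = 1/154262 (Q = 1/(154167 + (3 - 1/3*(-276))) = 1/(154167 + (3 + 92)) = 1/(154167 + 95) = 1/154262 ≈ 6.4825e-6)
404629/160757 + Q/U = 404629/160757 + (1/154262)/328134 = 404629*(1/160757) + (1/154262)*(1/328134) = 404629/160757 + 1/50618607108 = 20481756375663689/8137295422860756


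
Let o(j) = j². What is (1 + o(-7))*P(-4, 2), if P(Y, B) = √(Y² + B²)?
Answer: 100*√5 ≈ 223.61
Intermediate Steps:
P(Y, B) = √(B² + Y²)
(1 + o(-7))*P(-4, 2) = (1 + (-7)²)*√(2² + (-4)²) = (1 + 49)*√(4 + 16) = 50*√20 = 50*(2*√5) = 100*√5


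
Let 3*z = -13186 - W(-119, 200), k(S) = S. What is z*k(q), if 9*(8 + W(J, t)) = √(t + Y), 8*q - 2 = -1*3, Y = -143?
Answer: 6589/12 + √57/216 ≈ 549.12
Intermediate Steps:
q = -⅛ (q = ¼ + (-1*3)/8 = ¼ + (⅛)*(-3) = ¼ - 3/8 = -⅛ ≈ -0.12500)
W(J, t) = -8 + √(-143 + t)/9 (W(J, t) = -8 + √(t - 143)/9 = -8 + √(-143 + t)/9)
z = -13178/3 - √57/27 (z = (-13186 - (-8 + √(-143 + 200)/9))/3 = (-13186 - (-8 + √57/9))/3 = (-13186 + (8 - √57/9))/3 = (-13178 - √57/9)/3 = -13178/3 - √57/27 ≈ -4392.9)
z*k(q) = (-13178/3 - √57/27)*(-⅛) = 6589/12 + √57/216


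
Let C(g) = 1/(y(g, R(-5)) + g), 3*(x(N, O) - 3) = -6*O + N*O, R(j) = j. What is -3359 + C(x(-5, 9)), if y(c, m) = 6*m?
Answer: -201541/60 ≈ -3359.0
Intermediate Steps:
x(N, O) = 3 - 2*O + N*O/3 (x(N, O) = 3 + (-6*O + N*O)/3 = 3 + (-2*O + N*O/3) = 3 - 2*O + N*O/3)
C(g) = 1/(-30 + g) (C(g) = 1/(6*(-5) + g) = 1/(-30 + g))
-3359 + C(x(-5, 9)) = -3359 + 1/(-30 + (3 - 2*9 + (⅓)*(-5)*9)) = -3359 + 1/(-30 + (3 - 18 - 15)) = -3359 + 1/(-30 - 30) = -3359 + 1/(-60) = -3359 - 1/60 = -201541/60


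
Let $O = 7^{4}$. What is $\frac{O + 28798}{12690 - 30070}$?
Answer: $- \frac{31199}{17380} \approx -1.7951$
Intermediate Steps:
$O = 2401$
$\frac{O + 28798}{12690 - 30070} = \frac{2401 + 28798}{12690 - 30070} = \frac{31199}{-17380} = 31199 \left(- \frac{1}{17380}\right) = - \frac{31199}{17380}$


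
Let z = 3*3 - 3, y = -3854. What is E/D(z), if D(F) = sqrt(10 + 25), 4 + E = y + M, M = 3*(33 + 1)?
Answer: -3756*sqrt(35)/35 ≈ -634.88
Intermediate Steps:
z = 6 (z = 9 - 3 = 6)
M = 102 (M = 3*34 = 102)
E = -3756 (E = -4 + (-3854 + 102) = -4 - 3752 = -3756)
D(F) = sqrt(35)
E/D(z) = -3756*sqrt(35)/35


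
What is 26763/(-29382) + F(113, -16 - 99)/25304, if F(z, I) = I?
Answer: -113431647/123913688 ≈ -0.91541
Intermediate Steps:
26763/(-29382) + F(113, -16 - 99)/25304 = 26763/(-29382) + (-16 - 99)/25304 = 26763*(-1/29382) - 115*1/25304 = -8921/9794 - 115/25304 = -113431647/123913688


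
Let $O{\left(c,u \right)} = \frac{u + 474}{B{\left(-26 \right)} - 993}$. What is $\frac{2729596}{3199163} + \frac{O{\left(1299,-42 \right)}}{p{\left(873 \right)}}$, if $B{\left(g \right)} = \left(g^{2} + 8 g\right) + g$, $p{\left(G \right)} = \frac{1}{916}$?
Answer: $- \frac{66549641140}{92775727} \approx -717.32$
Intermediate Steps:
$p{\left(G \right)} = \frac{1}{916}$
$B{\left(g \right)} = g^{2} + 9 g$
$O{\left(c,u \right)} = - \frac{474}{551} - \frac{u}{551}$ ($O{\left(c,u \right)} = \frac{u + 474}{- 26 \left(9 - 26\right) - 993} = \frac{474 + u}{\left(-26\right) \left(-17\right) - 993} = \frac{474 + u}{442 - 993} = \frac{474 + u}{-551} = \left(474 + u\right) \left(- \frac{1}{551}\right) = - \frac{474}{551} - \frac{u}{551}$)
$\frac{2729596}{3199163} + \frac{O{\left(1299,-42 \right)}}{p{\left(873 \right)}} = \frac{2729596}{3199163} + \left(- \frac{474}{551} - - \frac{42}{551}\right) \frac{1}{\frac{1}{916}} = 2729596 \cdot \frac{1}{3199163} + \left(- \frac{474}{551} + \frac{42}{551}\right) 916 = \frac{2729596}{3199163} - \frac{395712}{551} = - \frac{66549641140}{92775727}$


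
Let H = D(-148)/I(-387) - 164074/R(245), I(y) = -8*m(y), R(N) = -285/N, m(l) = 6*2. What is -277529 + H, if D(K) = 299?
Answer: -82983515/608 ≈ -1.3649e+5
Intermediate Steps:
m(l) = 12
I(y) = -96 (I(y) = -8*12 = -96)
H = 85754117/608 (H = 299/(-96) - 164074/((-285/245)) = 299*(-1/96) - 164074/((-285*1/245)) = -299/96 - 164074/(-57/49) = -299/96 - 164074*(-49/57) = -299/96 + 8039626/57 = 85754117/608 ≈ 1.4104e+5)
-277529 + H = -277529 + 85754117/608 = -82983515/608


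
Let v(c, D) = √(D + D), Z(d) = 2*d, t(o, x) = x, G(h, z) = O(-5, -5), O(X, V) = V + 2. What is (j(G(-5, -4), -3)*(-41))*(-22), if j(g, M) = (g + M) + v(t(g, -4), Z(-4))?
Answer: -5412 + 3608*I ≈ -5412.0 + 3608.0*I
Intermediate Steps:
O(X, V) = 2 + V
G(h, z) = -3 (G(h, z) = 2 - 5 = -3)
v(c, D) = √2*√D (v(c, D) = √(2*D) = √2*√D)
j(g, M) = M + g + 4*I (j(g, M) = (g + M) + √2*√(2*(-4)) = (M + g) + √2*√(-8) = (M + g) + √2*(2*I*√2) = (M + g) + 4*I = M + g + 4*I)
(j(G(-5, -4), -3)*(-41))*(-22) = ((-3 - 3 + 4*I)*(-41))*(-22) = ((-6 + 4*I)*(-41))*(-22) = (246 - 164*I)*(-22) = -5412 + 3608*I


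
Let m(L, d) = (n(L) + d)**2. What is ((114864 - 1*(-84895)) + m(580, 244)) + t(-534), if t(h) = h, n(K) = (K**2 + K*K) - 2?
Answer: 452985732989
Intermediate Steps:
n(K) = -2 + 2*K**2 (n(K) = (K**2 + K**2) - 2 = 2*K**2 - 2 = -2 + 2*K**2)
m(L, d) = (-2 + d + 2*L**2)**2 (m(L, d) = ((-2 + 2*L**2) + d)**2 = (-2 + d + 2*L**2)**2)
((114864 - 1*(-84895)) + m(580, 244)) + t(-534) = ((114864 - 1*(-84895)) + (-2 + 244 + 2*580**2)**2) - 534 = ((114864 + 84895) + (-2 + 244 + 2*336400)**2) - 534 = (199759 + (-2 + 244 + 672800)**2) - 534 = (199759 + 673042**2) - 534 = (199759 + 452985533764) - 534 = 452985733523 - 534 = 452985732989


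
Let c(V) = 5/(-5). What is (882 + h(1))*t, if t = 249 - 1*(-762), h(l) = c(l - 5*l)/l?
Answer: 890691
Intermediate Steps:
c(V) = -1 (c(V) = 5*(-⅕) = -1)
h(l) = -1/l
t = 1011 (t = 249 + 762 = 1011)
(882 + h(1))*t = (882 - 1/1)*1011 = (882 - 1*1)*1011 = (882 - 1)*1011 = 881*1011 = 890691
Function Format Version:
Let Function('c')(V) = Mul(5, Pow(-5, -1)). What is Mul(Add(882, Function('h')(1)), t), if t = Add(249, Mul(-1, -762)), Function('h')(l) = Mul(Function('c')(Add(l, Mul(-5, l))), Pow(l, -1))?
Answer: 890691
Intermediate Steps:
Function('c')(V) = -1 (Function('c')(V) = Mul(5, Rational(-1, 5)) = -1)
Function('h')(l) = Mul(-1, Pow(l, -1))
t = 1011 (t = Add(249, 762) = 1011)
Mul(Add(882, Function('h')(1)), t) = Mul(Add(882, Mul(-1, Pow(1, -1))), 1011) = Mul(Add(882, Mul(-1, 1)), 1011) = Mul(Add(882, -1), 1011) = Mul(881, 1011) = 890691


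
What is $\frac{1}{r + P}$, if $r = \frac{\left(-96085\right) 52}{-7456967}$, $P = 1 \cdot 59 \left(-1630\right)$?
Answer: $- \frac{7456967}{717131519970} \approx -1.0398 \cdot 10^{-5}$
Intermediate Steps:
$P = -96170$ ($P = 59 \left(-1630\right) = -96170$)
$r = \frac{4996420}{7456967}$ ($r = \left(-4996420\right) \left(- \frac{1}{7456967}\right) = \frac{4996420}{7456967} \approx 0.67003$)
$\frac{1}{r + P} = \frac{1}{\frac{4996420}{7456967} - 96170} = \frac{1}{- \frac{717131519970}{7456967}} = - \frac{7456967}{717131519970}$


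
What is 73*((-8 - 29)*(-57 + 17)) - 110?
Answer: 107930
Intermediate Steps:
73*((-8 - 29)*(-57 + 17)) - 110 = 73*(-37*(-40)) - 110 = 73*1480 - 110 = 108040 - 110 = 107930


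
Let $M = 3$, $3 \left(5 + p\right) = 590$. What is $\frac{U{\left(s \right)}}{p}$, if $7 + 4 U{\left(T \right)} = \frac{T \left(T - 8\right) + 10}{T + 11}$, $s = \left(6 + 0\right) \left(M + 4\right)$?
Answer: $\frac{3201}{121900} \approx 0.026259$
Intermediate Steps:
$p = \frac{575}{3}$ ($p = -5 + \frac{1}{3} \cdot 590 = -5 + \frac{590}{3} = \frac{575}{3} \approx 191.67$)
$s = 42$ ($s = \left(6 + 0\right) \left(3 + 4\right) = 6 \cdot 7 = 42$)
$U{\left(T \right)} = - \frac{7}{4} + \frac{10 + T \left(-8 + T\right)}{4 \left(11 + T\right)}$ ($U{\left(T \right)} = - \frac{7}{4} + \frac{\left(T \left(T - 8\right) + 10\right) \frac{1}{T + 11}}{4} = - \frac{7}{4} + \frac{\left(T \left(-8 + T\right) + 10\right) \frac{1}{11 + T}}{4} = - \frac{7}{4} + \frac{\left(10 + T \left(-8 + T\right)\right) \frac{1}{11 + T}}{4} = - \frac{7}{4} + \frac{\frac{1}{11 + T} \left(10 + T \left(-8 + T\right)\right)}{4} = - \frac{7}{4} + \frac{10 + T \left(-8 + T\right)}{4 \left(11 + T\right)}$)
$\frac{U{\left(s \right)}}{p} = \frac{\frac{1}{4} \frac{1}{11 + 42} \left(-67 + 42^{2} - 630\right)}{\frac{575}{3}} = \frac{-67 + 1764 - 630}{4 \cdot 53} \cdot \frac{3}{575} = \frac{1}{4} \cdot \frac{1}{53} \cdot 1067 \cdot \frac{3}{575} = \frac{1067}{212} \cdot \frac{3}{575} = \frac{3201}{121900}$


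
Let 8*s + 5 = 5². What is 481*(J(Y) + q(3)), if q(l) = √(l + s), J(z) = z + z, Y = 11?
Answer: 10582 + 481*√22/2 ≈ 11710.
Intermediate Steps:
s = 5/2 (s = -5/8 + (⅛)*5² = -5/8 + (⅛)*25 = -5/8 + 25/8 = 5/2 ≈ 2.5000)
J(z) = 2*z
q(l) = √(5/2 + l) (q(l) = √(l + 5/2) = √(5/2 + l))
481*(J(Y) + q(3)) = 481*(2*11 + √(10 + 4*3)/2) = 481*(22 + √(10 + 12)/2) = 481*(22 + √22/2) = 10582 + 481*√22/2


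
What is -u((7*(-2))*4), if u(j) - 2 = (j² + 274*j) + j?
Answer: 12262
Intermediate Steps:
u(j) = 2 + j² + 275*j (u(j) = 2 + ((j² + 274*j) + j) = 2 + (j² + 275*j) = 2 + j² + 275*j)
-u((7*(-2))*4) = -(2 + ((7*(-2))*4)² + 275*((7*(-2))*4)) = -(2 + (-14*4)² + 275*(-14*4)) = -(2 + (-56)² + 275*(-56)) = -(2 + 3136 - 15400) = -1*(-12262) = 12262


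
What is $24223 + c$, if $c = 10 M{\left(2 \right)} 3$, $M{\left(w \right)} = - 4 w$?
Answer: $23983$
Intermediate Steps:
$c = -240$ ($c = 10 \left(\left(-4\right) 2\right) 3 = 10 \left(-8\right) 3 = \left(-80\right) 3 = -240$)
$24223 + c = 24223 - 240 = 23983$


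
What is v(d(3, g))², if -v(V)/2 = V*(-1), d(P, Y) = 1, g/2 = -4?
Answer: 4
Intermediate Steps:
g = -8 (g = 2*(-4) = -8)
v(V) = 2*V (v(V) = -2*V*(-1) = -(-2)*V = 2*V)
v(d(3, g))² = (2*1)² = 2² = 4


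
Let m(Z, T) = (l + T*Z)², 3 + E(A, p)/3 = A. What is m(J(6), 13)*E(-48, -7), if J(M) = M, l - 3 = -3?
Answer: -930852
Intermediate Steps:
l = 0 (l = 3 - 3 = 0)
E(A, p) = -9 + 3*A
m(Z, T) = T²*Z² (m(Z, T) = (0 + T*Z)² = (T*Z)² = T²*Z²)
m(J(6), 13)*E(-48, -7) = (13²*6²)*(-9 + 3*(-48)) = (169*36)*(-9 - 144) = 6084*(-153) = -930852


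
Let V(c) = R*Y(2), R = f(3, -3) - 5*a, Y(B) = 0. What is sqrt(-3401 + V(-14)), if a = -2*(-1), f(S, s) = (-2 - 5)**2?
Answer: I*sqrt(3401) ≈ 58.318*I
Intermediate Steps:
f(S, s) = 49 (f(S, s) = (-7)**2 = 49)
a = 2
R = 39 (R = 49 - 5*2 = 49 - 10 = 39)
V(c) = 0 (V(c) = 39*0 = 0)
sqrt(-3401 + V(-14)) = sqrt(-3401 + 0) = sqrt(-3401) = I*sqrt(3401)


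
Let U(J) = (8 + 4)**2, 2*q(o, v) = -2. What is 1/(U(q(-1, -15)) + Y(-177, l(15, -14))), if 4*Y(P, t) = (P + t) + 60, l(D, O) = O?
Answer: 4/445 ≈ 0.0089888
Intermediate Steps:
q(o, v) = -1 (q(o, v) = (1/2)*(-2) = -1)
Y(P, t) = 15 + P/4 + t/4 (Y(P, t) = ((P + t) + 60)/4 = (60 + P + t)/4 = 15 + P/4 + t/4)
U(J) = 144 (U(J) = 12**2 = 144)
1/(U(q(-1, -15)) + Y(-177, l(15, -14))) = 1/(144 + (15 + (1/4)*(-177) + (1/4)*(-14))) = 1/(144 + (15 - 177/4 - 7/2)) = 1/(144 - 131/4) = 1/(445/4) = 4/445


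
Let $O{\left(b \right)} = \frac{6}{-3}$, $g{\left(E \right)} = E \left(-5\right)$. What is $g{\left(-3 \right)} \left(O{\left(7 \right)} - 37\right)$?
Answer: $-585$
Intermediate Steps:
$g{\left(E \right)} = - 5 E$
$O{\left(b \right)} = -2$ ($O{\left(b \right)} = 6 \left(- \frac{1}{3}\right) = -2$)
$g{\left(-3 \right)} \left(O{\left(7 \right)} - 37\right) = \left(-5\right) \left(-3\right) \left(-2 - 37\right) = 15 \left(-39\right) = -585$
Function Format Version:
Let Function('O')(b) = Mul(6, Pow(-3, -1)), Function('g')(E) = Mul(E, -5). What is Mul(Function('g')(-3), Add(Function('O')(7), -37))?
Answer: -585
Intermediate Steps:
Function('g')(E) = Mul(-5, E)
Function('O')(b) = -2 (Function('O')(b) = Mul(6, Rational(-1, 3)) = -2)
Mul(Function('g')(-3), Add(Function('O')(7), -37)) = Mul(Mul(-5, -3), Add(-2, -37)) = Mul(15, -39) = -585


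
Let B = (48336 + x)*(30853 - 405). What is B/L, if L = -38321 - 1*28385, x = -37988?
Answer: -157537952/33353 ≈ -4723.4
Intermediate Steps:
B = 315075904 (B = (48336 - 37988)*(30853 - 405) = 10348*30448 = 315075904)
L = -66706 (L = -38321 - 28385 = -66706)
B/L = 315075904/(-66706) = 315075904*(-1/66706) = -157537952/33353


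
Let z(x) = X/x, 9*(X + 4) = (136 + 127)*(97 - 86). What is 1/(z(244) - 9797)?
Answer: -2196/21511355 ≈ -0.00010209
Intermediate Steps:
X = 2857/9 (X = -4 + ((136 + 127)*(97 - 86))/9 = -4 + (263*11)/9 = -4 + (⅑)*2893 = -4 + 2893/9 = 2857/9 ≈ 317.44)
z(x) = 2857/(9*x)
1/(z(244) - 9797) = 1/((2857/9)/244 - 9797) = 1/((2857/9)*(1/244) - 9797) = 1/(2857/2196 - 9797) = 1/(-21511355/2196) = -2196/21511355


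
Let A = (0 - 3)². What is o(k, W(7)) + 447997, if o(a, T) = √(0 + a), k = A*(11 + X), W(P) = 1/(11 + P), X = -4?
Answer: 447997 + 3*√7 ≈ 4.4801e+5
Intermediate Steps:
A = 9 (A = (-3)² = 9)
k = 63 (k = 9*(11 - 4) = 9*7 = 63)
o(a, T) = √a
o(k, W(7)) + 447997 = √63 + 447997 = 3*√7 + 447997 = 447997 + 3*√7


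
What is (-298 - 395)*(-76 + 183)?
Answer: -74151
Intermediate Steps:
(-298 - 395)*(-76 + 183) = -693*107 = -74151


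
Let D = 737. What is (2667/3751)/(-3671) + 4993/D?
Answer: 6250113634/922584707 ≈ 6.7746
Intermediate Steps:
(2667/3751)/(-3671) + 4993/D = (2667/3751)/(-3671) + 4993/737 = (2667*(1/3751))*(-1/3671) + 4993*(1/737) = (2667/3751)*(-1/3671) + 4993/737 = -2667/13769921 + 4993/737 = 6250113634/922584707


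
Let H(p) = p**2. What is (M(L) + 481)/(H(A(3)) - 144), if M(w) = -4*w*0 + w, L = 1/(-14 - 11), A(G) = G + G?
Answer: -334/75 ≈ -4.4533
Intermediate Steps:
A(G) = 2*G
L = -1/25 (L = 1/(-25) = -1/25 ≈ -0.040000)
M(w) = w (M(w) = 0 + w = w)
(M(L) + 481)/(H(A(3)) - 144) = (-1/25 + 481)/((2*3)**2 - 144) = 12024/(25*(6**2 - 144)) = 12024/(25*(36 - 144)) = (12024/25)/(-108) = (12024/25)*(-1/108) = -334/75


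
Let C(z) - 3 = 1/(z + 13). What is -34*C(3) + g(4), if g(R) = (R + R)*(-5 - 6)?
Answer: -1537/8 ≈ -192.13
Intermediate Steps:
C(z) = 3 + 1/(13 + z) (C(z) = 3 + 1/(z + 13) = 3 + 1/(13 + z))
g(R) = -22*R (g(R) = (2*R)*(-11) = -22*R)
-34*C(3) + g(4) = -34*(40 + 3*3)/(13 + 3) - 22*4 = -34*(40 + 9)/16 - 88 = -17*49/8 - 88 = -34*49/16 - 88 = -833/8 - 88 = -1537/8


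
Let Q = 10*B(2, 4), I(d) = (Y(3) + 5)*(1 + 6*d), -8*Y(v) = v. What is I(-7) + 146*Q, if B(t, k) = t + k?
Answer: 68563/8 ≈ 8570.4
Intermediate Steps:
Y(v) = -v/8
B(t, k) = k + t
I(d) = 37/8 + 111*d/4 (I(d) = (-⅛*3 + 5)*(1 + 6*d) = (-3/8 + 5)*(1 + 6*d) = 37*(1 + 6*d)/8 = 37/8 + 111*d/4)
Q = 60 (Q = 10*(4 + 2) = 10*6 = 60)
I(-7) + 146*Q = (37/8 + (111/4)*(-7)) + 146*60 = (37/8 - 777/4) + 8760 = -1517/8 + 8760 = 68563/8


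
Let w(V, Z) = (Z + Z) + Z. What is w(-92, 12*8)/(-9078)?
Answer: -48/1513 ≈ -0.031725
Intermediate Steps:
w(V, Z) = 3*Z (w(V, Z) = 2*Z + Z = 3*Z)
w(-92, 12*8)/(-9078) = (3*(12*8))/(-9078) = (3*96)*(-1/9078) = 288*(-1/9078) = -48/1513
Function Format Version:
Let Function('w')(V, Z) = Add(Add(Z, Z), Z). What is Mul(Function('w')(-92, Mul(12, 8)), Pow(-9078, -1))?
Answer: Rational(-48, 1513) ≈ -0.031725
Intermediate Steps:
Function('w')(V, Z) = Mul(3, Z) (Function('w')(V, Z) = Add(Mul(2, Z), Z) = Mul(3, Z))
Mul(Function('w')(-92, Mul(12, 8)), Pow(-9078, -1)) = Mul(Mul(3, Mul(12, 8)), Pow(-9078, -1)) = Mul(Mul(3, 96), Rational(-1, 9078)) = Mul(288, Rational(-1, 9078)) = Rational(-48, 1513)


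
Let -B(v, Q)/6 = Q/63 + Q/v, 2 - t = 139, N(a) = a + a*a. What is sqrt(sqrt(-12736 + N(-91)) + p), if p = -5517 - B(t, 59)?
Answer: sqrt(-45639798729 + 8277129*I*sqrt(4546))/2877 ≈ 0.45399 + 74.257*I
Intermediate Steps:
N(a) = a + a**2
t = -137 (t = 2 - 1*139 = 2 - 139 = -137)
B(v, Q) = -2*Q/21 - 6*Q/v (B(v, Q) = -6*(Q/63 + Q/v) = -2*Q/21 - 6*Q/v)
p = -15863677/2877 (p = -5517 - (-2)*59*(63 - 137)/(21*(-137)) = -5517 - (-2)*59*(-1)*(-74)/(21*137) = -5517 - 1*(-8732/2877) = -5517 + 8732/2877 = -15863677/2877 ≈ -5514.0)
sqrt(sqrt(-12736 + N(-91)) + p) = sqrt(sqrt(-12736 - 91*(1 - 91)) - 15863677/2877) = sqrt(sqrt(-12736 - 91*(-90)) - 15863677/2877) = sqrt(sqrt(-12736 + 8190) - 15863677/2877) = sqrt(sqrt(-4546) - 15863677/2877) = sqrt(I*sqrt(4546) - 15863677/2877) = sqrt(-15863677/2877 + I*sqrt(4546))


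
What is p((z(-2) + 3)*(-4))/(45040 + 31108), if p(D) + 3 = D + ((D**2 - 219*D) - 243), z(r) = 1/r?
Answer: 1017/38074 ≈ 0.026711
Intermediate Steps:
p(D) = -246 + D**2 - 218*D (p(D) = -3 + (D + ((D**2 - 219*D) - 243)) = -3 + (D + (-243 + D**2 - 219*D)) = -3 + (-243 + D**2 - 218*D) = -246 + D**2 - 218*D)
p((z(-2) + 3)*(-4))/(45040 + 31108) = (-246 + ((1/(-2) + 3)*(-4))**2 - 218*(1/(-2) + 3)*(-4))/(45040 + 31108) = (-246 + ((-1/2 + 3)*(-4))**2 - 218*(-1/2 + 3)*(-4))/76148 = (-246 + ((5/2)*(-4))**2 - 545*(-4))*(1/76148) = (-246 + (-10)**2 - 218*(-10))*(1/76148) = (-246 + 100 + 2180)*(1/76148) = 2034*(1/76148) = 1017/38074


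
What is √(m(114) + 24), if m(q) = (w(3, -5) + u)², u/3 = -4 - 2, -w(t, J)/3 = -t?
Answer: √105 ≈ 10.247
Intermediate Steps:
w(t, J) = 3*t (w(t, J) = -(-3)*t = 3*t)
u = -18 (u = 3*(-4 - 2) = 3*(-6) = -18)
m(q) = 81 (m(q) = (3*3 - 18)² = (9 - 18)² = (-9)² = 81)
√(m(114) + 24) = √(81 + 24) = √105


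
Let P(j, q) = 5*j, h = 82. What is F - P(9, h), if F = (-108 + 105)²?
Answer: -36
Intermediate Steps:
F = 9 (F = (-3)² = 9)
F - P(9, h) = 9 - 5*9 = 9 - 1*45 = 9 - 45 = -36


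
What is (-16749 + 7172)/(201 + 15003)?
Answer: -9577/15204 ≈ -0.62990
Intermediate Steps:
(-16749 + 7172)/(201 + 15003) = -9577/15204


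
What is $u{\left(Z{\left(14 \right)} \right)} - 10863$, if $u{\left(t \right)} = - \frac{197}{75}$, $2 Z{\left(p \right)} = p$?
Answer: $- \frac{814922}{75} \approx -10866.0$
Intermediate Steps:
$Z{\left(p \right)} = \frac{p}{2}$
$u{\left(t \right)} = - \frac{197}{75}$ ($u{\left(t \right)} = \left(-197\right) \frac{1}{75} = - \frac{197}{75}$)
$u{\left(Z{\left(14 \right)} \right)} - 10863 = - \frac{197}{75} - 10863 = - \frac{814922}{75}$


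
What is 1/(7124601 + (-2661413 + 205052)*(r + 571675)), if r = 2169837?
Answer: -1/6734136033231 ≈ -1.4850e-13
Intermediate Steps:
1/(7124601 + (-2661413 + 205052)*(r + 571675)) = 1/(7124601 + (-2661413 + 205052)*(2169837 + 571675)) = 1/(7124601 - 2456361*2741512) = 1/(7124601 - 6734143157832) = 1/(-6734136033231) = -1/6734136033231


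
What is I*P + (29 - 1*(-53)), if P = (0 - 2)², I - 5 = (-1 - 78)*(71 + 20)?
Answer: -28654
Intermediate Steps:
I = -7184 (I = 5 + (-1 - 78)*(71 + 20) = 5 - 79*91 = 5 - 7189 = -7184)
P = 4 (P = (-2)² = 4)
I*P + (29 - 1*(-53)) = -7184*4 + (29 - 1*(-53)) = -28736 + (29 + 53) = -28736 + 82 = -28654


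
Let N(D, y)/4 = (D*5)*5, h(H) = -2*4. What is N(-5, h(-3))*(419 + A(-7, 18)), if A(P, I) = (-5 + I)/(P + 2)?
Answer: -208200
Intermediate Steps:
h(H) = -8
A(P, I) = (-5 + I)/(2 + P)
N(D, y) = 100*D (N(D, y) = 4*((D*5)*5) = 4*((5*D)*5) = 4*(25*D) = 100*D)
N(-5, h(-3))*(419 + A(-7, 18)) = (100*(-5))*(419 + (-5 + 18)/(2 - 7)) = -500*(419 + 13/(-5)) = -500*(419 - 1/5*13) = -500*(419 - 13/5) = -500*2082/5 = -208200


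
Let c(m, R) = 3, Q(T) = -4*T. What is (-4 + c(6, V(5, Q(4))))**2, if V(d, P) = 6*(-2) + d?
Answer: 1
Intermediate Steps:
V(d, P) = -12 + d
(-4 + c(6, V(5, Q(4))))**2 = (-4 + 3)**2 = (-1)**2 = 1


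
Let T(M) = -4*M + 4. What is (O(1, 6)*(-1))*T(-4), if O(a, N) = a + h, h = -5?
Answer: 80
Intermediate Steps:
T(M) = 4 - 4*M
O(a, N) = -5 + a (O(a, N) = a - 5 = -5 + a)
(O(1, 6)*(-1))*T(-4) = ((-5 + 1)*(-1))*(4 - 4*(-4)) = (-4*(-1))*(4 + 16) = 4*20 = 80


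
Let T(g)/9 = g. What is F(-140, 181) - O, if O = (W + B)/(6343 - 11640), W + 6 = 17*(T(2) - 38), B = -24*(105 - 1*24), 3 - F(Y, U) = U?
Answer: -945156/5297 ≈ -178.43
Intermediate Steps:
T(g) = 9*g
F(Y, U) = 3 - U
B = -1944 (B = -24*(105 - 24) = -24*81 = -1944)
W = -346 (W = -6 + 17*(9*2 - 38) = -6 + 17*(18 - 38) = -6 + 17*(-20) = -6 - 340 = -346)
O = 2290/5297 (O = (-346 - 1944)/(6343 - 11640) = -2290/(-5297) = -2290*(-1/5297) = 2290/5297 ≈ 0.43232)
F(-140, 181) - O = (3 - 1*181) - 1*2290/5297 = (3 - 181) - 2290/5297 = -178 - 2290/5297 = -945156/5297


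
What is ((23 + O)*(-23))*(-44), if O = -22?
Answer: 1012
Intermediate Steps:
((23 + O)*(-23))*(-44) = ((23 - 22)*(-23))*(-44) = (1*(-23))*(-44) = -23*(-44) = 1012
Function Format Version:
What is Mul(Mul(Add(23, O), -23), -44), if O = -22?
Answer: 1012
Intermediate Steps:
Mul(Mul(Add(23, O), -23), -44) = Mul(Mul(Add(23, -22), -23), -44) = Mul(Mul(1, -23), -44) = Mul(-23, -44) = 1012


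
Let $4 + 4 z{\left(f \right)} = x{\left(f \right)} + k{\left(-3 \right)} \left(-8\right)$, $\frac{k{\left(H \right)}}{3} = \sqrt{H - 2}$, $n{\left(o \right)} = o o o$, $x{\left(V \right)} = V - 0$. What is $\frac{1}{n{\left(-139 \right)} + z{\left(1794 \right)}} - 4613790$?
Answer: $\frac{4 \left(- 13841370 \sqrt{5} + 6194408707493 i\right)}{- 5370343 i + 12 \sqrt{5}} \approx -4.6138 \cdot 10^{6}$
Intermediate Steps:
$x{\left(V \right)} = V$ ($x{\left(V \right)} = V + 0 = V$)
$n{\left(o \right)} = o^{3}$ ($n{\left(o \right)} = o^{2} o = o^{3}$)
$k{\left(H \right)} = 3 \sqrt{-2 + H}$ ($k{\left(H \right)} = 3 \sqrt{H - 2} = 3 \sqrt{-2 + H}$)
$z{\left(f \right)} = -1 + \frac{f}{4} - 6 i \sqrt{5}$ ($z{\left(f \right)} = -1 + \frac{f + 3 \sqrt{-2 - 3} \left(-8\right)}{4} = -1 + \frac{f + 3 \sqrt{-5} \left(-8\right)}{4} = -1 + \frac{f + 3 i \sqrt{5} \left(-8\right)}{4} = -1 + \frac{f - 24 i \sqrt{5}}{4} = -1 + \left(\frac{f}{4} - 6 i \sqrt{5}\right) = -1 + \frac{f}{4} - 6 i \sqrt{5}$)
$\frac{1}{n{\left(-139 \right)} + z{\left(1794 \right)}} - 4613790 = \frac{1}{\left(-139\right)^{3} - \left(- \frac{895}{2} + 6 i \sqrt{5}\right)} - 4613790 = \frac{1}{-2685619 - \left(- \frac{895}{2} + 6 i \sqrt{5}\right)} - 4613790 = \frac{1}{-2685619 + \left(\frac{895}{2} - 6 i \sqrt{5}\right)} - 4613790 = \frac{1}{- \frac{5370343}{2} - 6 i \sqrt{5}} - 4613790 = -4613790 + \frac{1}{- \frac{5370343}{2} - 6 i \sqrt{5}}$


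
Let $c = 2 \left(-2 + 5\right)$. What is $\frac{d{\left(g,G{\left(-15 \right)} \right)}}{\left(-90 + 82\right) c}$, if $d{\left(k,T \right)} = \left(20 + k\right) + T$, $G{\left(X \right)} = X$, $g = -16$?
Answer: $\frac{11}{48} \approx 0.22917$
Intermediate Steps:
$c = 6$ ($c = 2 \cdot 3 = 6$)
$d{\left(k,T \right)} = 20 + T + k$
$\frac{d{\left(g,G{\left(-15 \right)} \right)}}{\left(-90 + 82\right) c} = \frac{20 - 15 - 16}{\left(-90 + 82\right) 6} = - \frac{11}{\left(-8\right) 6} = - \frac{11}{-48} = \left(-11\right) \left(- \frac{1}{48}\right) = \frac{11}{48}$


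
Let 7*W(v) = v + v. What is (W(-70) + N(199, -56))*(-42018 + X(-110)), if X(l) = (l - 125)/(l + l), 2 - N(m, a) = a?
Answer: -35126155/22 ≈ -1.5966e+6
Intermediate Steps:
W(v) = 2*v/7 (W(v) = (v + v)/7 = (2*v)/7 = 2*v/7)
N(m, a) = 2 - a
X(l) = (-125 + l)/(2*l) (X(l) = (-125 + l)/((2*l)) = (-125 + l)*(1/(2*l)) = (-125 + l)/(2*l))
(W(-70) + N(199, -56))*(-42018 + X(-110)) = ((2/7)*(-70) + (2 - 1*(-56)))*(-42018 + (1/2)*(-125 - 110)/(-110)) = (-20 + (2 + 56))*(-42018 + (1/2)*(-1/110)*(-235)) = (-20 + 58)*(-42018 + 47/44) = 38*(-1848745/44) = -35126155/22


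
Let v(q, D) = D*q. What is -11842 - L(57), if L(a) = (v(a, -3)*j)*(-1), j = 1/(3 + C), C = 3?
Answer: -23741/2 ≈ -11871.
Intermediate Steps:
j = 1/6 (j = 1/(3 + 3) = 1/6 ≈ 0.16667)
L(a) = a/2 (L(a) = (-3*a*(1/6))*(-1) = -a/2*(-1) = a/2)
-11842 - L(57) = -11842 - 57/2 = -23741/2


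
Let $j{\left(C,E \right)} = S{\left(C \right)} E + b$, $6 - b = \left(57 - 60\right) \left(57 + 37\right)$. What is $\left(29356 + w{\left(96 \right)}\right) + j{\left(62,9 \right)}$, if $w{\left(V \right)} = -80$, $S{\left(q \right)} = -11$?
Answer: $29465$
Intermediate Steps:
$b = 288$ ($b = 6 - \left(57 - 60\right) \left(57 + 37\right) = 6 - \left(-3\right) 94 = 6 - -282 = 6 + 282 = 288$)
$j{\left(C,E \right)} = 288 - 11 E$ ($j{\left(C,E \right)} = - 11 E + 288 = 288 - 11 E$)
$\left(29356 + w{\left(96 \right)}\right) + j{\left(62,9 \right)} = \left(29356 - 80\right) + \left(288 - 99\right) = 29276 + \left(288 - 99\right) = 29276 + 189 = 29465$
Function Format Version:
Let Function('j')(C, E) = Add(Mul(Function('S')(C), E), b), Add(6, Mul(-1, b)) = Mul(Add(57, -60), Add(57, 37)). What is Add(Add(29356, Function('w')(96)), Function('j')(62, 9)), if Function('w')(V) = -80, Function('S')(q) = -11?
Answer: 29465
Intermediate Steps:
b = 288 (b = Add(6, Mul(-1, Mul(Add(57, -60), Add(57, 37)))) = Add(6, Mul(-1, Mul(-3, 94))) = Add(6, Mul(-1, -282)) = Add(6, 282) = 288)
Function('j')(C, E) = Add(288, Mul(-11, E)) (Function('j')(C, E) = Add(Mul(-11, E), 288) = Add(288, Mul(-11, E)))
Add(Add(29356, Function('w')(96)), Function('j')(62, 9)) = Add(Add(29356, -80), Add(288, Mul(-11, 9))) = Add(29276, Add(288, -99)) = Add(29276, 189) = 29465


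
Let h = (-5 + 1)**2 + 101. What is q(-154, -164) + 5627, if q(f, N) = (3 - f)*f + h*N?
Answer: -37739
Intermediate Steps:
h = 117 (h = (-4)**2 + 101 = 16 + 101 = 117)
q(f, N) = 117*N + f*(3 - f) (q(f, N) = (3 - f)*f + 117*N = f*(3 - f) + 117*N = 117*N + f*(3 - f))
q(-154, -164) + 5627 = (-1*(-154)**2 + 3*(-154) + 117*(-164)) + 5627 = (-1*23716 - 462 - 19188) + 5627 = (-23716 - 462 - 19188) + 5627 = -43366 + 5627 = -37739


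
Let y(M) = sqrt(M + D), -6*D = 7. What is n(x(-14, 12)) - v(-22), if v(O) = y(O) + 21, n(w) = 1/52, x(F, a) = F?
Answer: -1091/52 - I*sqrt(834)/6 ≈ -20.981 - 4.8132*I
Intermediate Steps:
D = -7/6 (D = -1/6*7 = -7/6 ≈ -1.1667)
y(M) = sqrt(-7/6 + M) (y(M) = sqrt(M - 7/6) = sqrt(-7/6 + M))
n(w) = 1/52
v(O) = 21 + sqrt(-42 + 36*O)/6 (v(O) = sqrt(-42 + 36*O)/6 + 21 = 21 + sqrt(-42 + 36*O)/6)
n(x(-14, 12)) - v(-22) = 1/52 - (21 + sqrt(-42 + 36*(-22))/6) = 1/52 - (21 + sqrt(-42 - 792)/6) = 1/52 - (21 + sqrt(-834)/6) = 1/52 - (21 + (I*sqrt(834))/6) = 1/52 - (21 + I*sqrt(834)/6) = 1/52 + (-21 - I*sqrt(834)/6) = -1091/52 - I*sqrt(834)/6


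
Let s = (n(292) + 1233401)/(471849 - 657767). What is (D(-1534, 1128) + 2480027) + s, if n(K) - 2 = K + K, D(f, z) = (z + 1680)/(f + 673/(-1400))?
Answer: 110058433187961503/44378068846 ≈ 2.4800e+6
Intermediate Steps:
D(f, z) = (1680 + z)/(-673/1400 + f) (D(f, z) = (1680 + z)/(f + 673*(-1/1400)) = (1680 + z)/(f - 673/1400) = (1680 + z)/(-673/1400 + f))
n(K) = 2 + 2*K (n(K) = 2 + (K + K) = 2 + 2*K)
s = -1233987/185918 (s = ((2 + 2*292) + 1233401)/(471849 - 657767) = ((2 + 584) + 1233401)/(-185918) = (586 + 1233401)*(-1/185918) = 1233987*(-1/185918) = -1233987/185918 ≈ -6.6373)
(D(-1534, 1128) + 2480027) + s = (1400*(1680 + 1128)/(-673 + 1400*(-1534)) + 2480027) - 1233987/185918 = (1400*2808/(-673 - 2147600) + 2480027) - 1233987/185918 = (1400*2808/(-2148273) + 2480027) - 1233987/185918 = (1400*(-1/2148273)*2808 + 2480027) - 1233987/185918 = (-436800/238697 + 2480027) - 1233987/185918 = 591974568019/238697 - 1233987/185918 = 110058433187961503/44378068846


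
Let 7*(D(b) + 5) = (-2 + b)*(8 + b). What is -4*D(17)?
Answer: -1360/7 ≈ -194.29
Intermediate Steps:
D(b) = -5 + (-2 + b)*(8 + b)/7 (D(b) = -5 + ((-2 + b)*(8 + b))/7 = -5 + (-2 + b)*(8 + b)/7)
-4*D(17) = -4*(-51/7 + (⅐)*17² + (6/7)*17) = -4*(-51/7 + (⅐)*289 + 102/7) = -4*(-51/7 + 289/7 + 102/7) = -4*340/7 = -1360/7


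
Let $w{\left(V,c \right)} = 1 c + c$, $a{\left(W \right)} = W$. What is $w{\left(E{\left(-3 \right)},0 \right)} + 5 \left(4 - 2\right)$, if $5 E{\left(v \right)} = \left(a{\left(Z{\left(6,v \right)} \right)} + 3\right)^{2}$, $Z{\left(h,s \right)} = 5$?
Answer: $10$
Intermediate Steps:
$E{\left(v \right)} = \frac{64}{5}$ ($E{\left(v \right)} = \frac{\left(5 + 3\right)^{2}}{5} = \frac{8^{2}}{5} = \frac{1}{5} \cdot 64 = \frac{64}{5}$)
$w{\left(V,c \right)} = 2 c$ ($w{\left(V,c \right)} = c + c = 2 c$)
$w{\left(E{\left(-3 \right)},0 \right)} + 5 \left(4 - 2\right) = 2 \cdot 0 + 5 \left(4 - 2\right) = 0 + 5 \cdot 2 = 0 + 10 = 10$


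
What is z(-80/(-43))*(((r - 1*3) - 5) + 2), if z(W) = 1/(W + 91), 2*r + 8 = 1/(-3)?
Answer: -2623/23958 ≈ -0.10948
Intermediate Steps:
r = -25/6 (r = -4 + (1/2)/(-3) = -4 + (1/2)*(-1/3) = -4 - 1/6 = -25/6 ≈ -4.1667)
z(W) = 1/(91 + W)
z(-80/(-43))*(((r - 1*3) - 5) + 2) = (((-25/6 - 1*3) - 5) + 2)/(91 - 80/(-43)) = (((-25/6 - 3) - 5) + 2)/(91 - 80*(-1/43)) = ((-43/6 - 5) + 2)/(91 + 80/43) = (-73/6 + 2)/(3993/43) = (43/3993)*(-61/6) = -2623/23958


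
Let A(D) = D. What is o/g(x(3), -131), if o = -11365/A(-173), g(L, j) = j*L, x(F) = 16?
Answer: -11365/362608 ≈ -0.031342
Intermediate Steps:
g(L, j) = L*j
o = 11365/173 (o = -11365/(-173) = -11365*(-1/173) = 11365/173 ≈ 65.694)
o/g(x(3), -131) = 11365/(173*((16*(-131)))) = (11365/173)/(-2096) = (11365/173)*(-1/2096) = -11365/362608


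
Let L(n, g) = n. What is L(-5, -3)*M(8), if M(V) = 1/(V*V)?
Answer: -5/64 ≈ -0.078125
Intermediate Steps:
M(V) = V**(-2)
L(-5, -3)*M(8) = -5/8**2 = -5*1/64 = -5/64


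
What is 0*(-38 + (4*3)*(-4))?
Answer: 0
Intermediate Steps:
0*(-38 + (4*3)*(-4)) = 0*(-38 + 12*(-4)) = 0*(-38 - 48) = 0*(-86) = 0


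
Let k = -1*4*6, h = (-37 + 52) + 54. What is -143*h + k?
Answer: -9891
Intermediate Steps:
h = 69 (h = 15 + 54 = 69)
k = -24 (k = -4*6 = -24)
-143*h + k = -143*69 - 24 = -9867 - 24 = -9891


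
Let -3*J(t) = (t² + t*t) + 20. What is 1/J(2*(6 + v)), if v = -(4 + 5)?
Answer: -3/92 ≈ -0.032609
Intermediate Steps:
v = -9 (v = -1*9 = -9)
J(t) = -20/3 - 2*t²/3 (J(t) = -((t² + t*t) + 20)/3 = -((t² + t²) + 20)/3 = -(2*t² + 20)/3 = -(20 + 2*t²)/3 = -20/3 - 2*t²/3)
1/J(2*(6 + v)) = 1/(-20/3 - 2*4*(6 - 9)²/3) = 1/(-20/3 - 2*(2*(-3))²/3) = 1/(-20/3 - ⅔*(-6)²) = 1/(-20/3 - ⅔*36) = 1/(-20/3 - 24) = 1/(-92/3) = -3/92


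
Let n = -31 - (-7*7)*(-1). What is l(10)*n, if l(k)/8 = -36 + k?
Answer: 16640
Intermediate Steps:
l(k) = -288 + 8*k (l(k) = 8*(-36 + k) = -288 + 8*k)
n = -80 (n = -31 - (-49)*(-1) = -31 - 1*49 = -31 - 49 = -80)
l(10)*n = (-288 + 8*10)*(-80) = (-288 + 80)*(-80) = -208*(-80) = 16640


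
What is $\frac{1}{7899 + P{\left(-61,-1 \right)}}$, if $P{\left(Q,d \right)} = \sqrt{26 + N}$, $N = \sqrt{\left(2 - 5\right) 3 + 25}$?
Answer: $\frac{2633}{20798057} - \frac{\sqrt{30}}{62394171} \approx 0.00012651$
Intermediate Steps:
$N = 4$ ($N = \sqrt{\left(-3\right) 3 + 25} = \sqrt{-9 + 25} = \sqrt{16} = 4$)
$P{\left(Q,d \right)} = \sqrt{30}$ ($P{\left(Q,d \right)} = \sqrt{26 + 4} = \sqrt{30}$)
$\frac{1}{7899 + P{\left(-61,-1 \right)}} = \frac{1}{7899 + \sqrt{30}}$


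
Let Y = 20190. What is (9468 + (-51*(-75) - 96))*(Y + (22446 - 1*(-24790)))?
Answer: 889820922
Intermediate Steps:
(9468 + (-51*(-75) - 96))*(Y + (22446 - 1*(-24790))) = (9468 + (-51*(-75) - 96))*(20190 + (22446 - 1*(-24790))) = (9468 + (3825 - 96))*(20190 + (22446 + 24790)) = (9468 + 3729)*(20190 + 47236) = 13197*67426 = 889820922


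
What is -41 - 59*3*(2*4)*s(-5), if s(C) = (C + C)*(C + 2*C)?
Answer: -212441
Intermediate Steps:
s(C) = 6*C² (s(C) = (2*C)*(3*C) = 6*C²)
-41 - 59*3*(2*4)*s(-5) = -41 - 59*3*(2*4)*6*(-5)² = -41 - 59*3*8*6*25 = -41 - 1416*150 = -41 - 59*3600 = -41 - 212400 = -212441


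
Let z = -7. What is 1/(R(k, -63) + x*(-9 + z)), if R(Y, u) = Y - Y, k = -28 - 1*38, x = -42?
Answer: 1/672 ≈ 0.0014881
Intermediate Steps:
k = -66 (k = -28 - 38 = -66)
R(Y, u) = 0
1/(R(k, -63) + x*(-9 + z)) = 1/(0 - 42*(-9 - 7)) = 1/(0 - 42*(-16)) = 1/(0 + 672) = 1/672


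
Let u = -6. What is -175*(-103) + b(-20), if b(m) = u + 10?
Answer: 18029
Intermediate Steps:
b(m) = 4 (b(m) = -6 + 10 = 4)
-175*(-103) + b(-20) = -175*(-103) + 4 = 18025 + 4 = 18029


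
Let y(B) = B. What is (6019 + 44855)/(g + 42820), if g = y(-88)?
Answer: 8479/7122 ≈ 1.1905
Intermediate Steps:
g = -88
(6019 + 44855)/(g + 42820) = (6019 + 44855)/(-88 + 42820) = 50874/42732 = 50874*(1/42732) = 8479/7122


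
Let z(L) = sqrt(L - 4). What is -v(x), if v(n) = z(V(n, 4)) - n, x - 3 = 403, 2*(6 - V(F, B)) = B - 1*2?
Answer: 405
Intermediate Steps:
V(F, B) = 7 - B/2 (V(F, B) = 6 - (B - 1*2)/2 = 6 - (B - 2)/2 = 6 - (-2 + B)/2 = 6 + (1 - B/2) = 7 - B/2)
z(L) = sqrt(-4 + L)
x = 406 (x = 3 + 403 = 406)
v(n) = 1 - n (v(n) = sqrt(-4 + (7 - 1/2*4)) - n = sqrt(-4 + (7 - 2)) - n = sqrt(-4 + 5) - n = sqrt(1) - n = 1 - n)
-v(x) = -(1 - 1*406) = -(1 - 406) = -1*(-405) = 405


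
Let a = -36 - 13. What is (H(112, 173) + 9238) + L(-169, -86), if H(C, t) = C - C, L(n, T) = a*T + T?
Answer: 13366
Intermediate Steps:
a = -49
L(n, T) = -48*T (L(n, T) = -49*T + T = -48*T)
H(C, t) = 0
(H(112, 173) + 9238) + L(-169, -86) = (0 + 9238) - 48*(-86) = 9238 + 4128 = 13366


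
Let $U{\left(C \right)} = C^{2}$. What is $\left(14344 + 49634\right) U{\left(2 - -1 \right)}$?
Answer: $575802$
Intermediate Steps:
$\left(14344 + 49634\right) U{\left(2 - -1 \right)} = \left(14344 + 49634\right) \left(2 - -1\right)^{2} = 63978 \left(2 + 1\right)^{2} = 63978 \cdot 3^{2} = 63978 \cdot 9 = 575802$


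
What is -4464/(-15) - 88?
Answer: 1048/5 ≈ 209.60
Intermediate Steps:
-4464/(-15) - 88 = -4464*(-1)/15 - 88 = -36*(-124/15) - 88 = 1488/5 - 88 = 1048/5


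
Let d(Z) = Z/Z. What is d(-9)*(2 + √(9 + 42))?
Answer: 2 + √51 ≈ 9.1414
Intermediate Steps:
d(Z) = 1
d(-9)*(2 + √(9 + 42)) = 1*(2 + √(9 + 42)) = 1*(2 + √51) = 2 + √51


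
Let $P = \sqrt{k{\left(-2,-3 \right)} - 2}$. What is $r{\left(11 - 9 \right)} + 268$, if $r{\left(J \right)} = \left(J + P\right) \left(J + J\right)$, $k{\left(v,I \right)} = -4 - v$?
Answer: $276 + 8 i \approx 276.0 + 8.0 i$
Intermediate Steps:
$P = 2 i$ ($P = \sqrt{\left(-4 - -2\right) - 2} = \sqrt{\left(-4 + 2\right) - 2} = \sqrt{-2 - 2} = \sqrt{-4} = 2 i \approx 2.0 i$)
$r{\left(J \right)} = 2 J \left(J + 2 i\right)$ ($r{\left(J \right)} = \left(J + 2 i\right) \left(J + J\right) = \left(J + 2 i\right) 2 J = 2 J \left(J + 2 i\right)$)
$r{\left(11 - 9 \right)} + 268 = 2 \left(11 - 9\right) \left(\left(11 - 9\right) + 2 i\right) + 268 = 2 \cdot 2 \left(2 + 2 i\right) + 268 = \left(8 + 8 i\right) + 268 = 276 + 8 i$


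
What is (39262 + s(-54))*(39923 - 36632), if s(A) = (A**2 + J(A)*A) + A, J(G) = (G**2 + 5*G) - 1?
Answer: -331423446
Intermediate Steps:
J(G) = -1 + G**2 + 5*G
s(A) = A + A**2 + A*(-1 + A**2 + 5*A) (s(A) = (A**2 + (-1 + A**2 + 5*A)*A) + A = (A**2 + A*(-1 + A**2 + 5*A)) + A = A + A**2 + A*(-1 + A**2 + 5*A))
(39262 + s(-54))*(39923 - 36632) = (39262 + (-54)**2*(6 - 54))*(39923 - 36632) = (39262 + 2916*(-48))*3291 = (39262 - 139968)*3291 = -100706*3291 = -331423446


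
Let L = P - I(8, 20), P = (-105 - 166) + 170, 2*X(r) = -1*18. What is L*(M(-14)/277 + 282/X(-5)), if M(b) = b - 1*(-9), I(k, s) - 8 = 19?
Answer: 3334784/831 ≈ 4013.0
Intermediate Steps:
I(k, s) = 27 (I(k, s) = 8 + 19 = 27)
X(r) = -9 (X(r) = (-1*18)/2 = (1/2)*(-18) = -9)
P = -101 (P = -271 + 170 = -101)
M(b) = 9 + b (M(b) = b + 9 = 9 + b)
L = -128 (L = -101 - 1*27 = -101 - 27 = -128)
L*(M(-14)/277 + 282/X(-5)) = -128*((9 - 14)/277 + 282/(-9)) = -128*(-5*1/277 + 282*(-1/9)) = -128*(-5/277 - 94/3) = -128*(-26053/831) = 3334784/831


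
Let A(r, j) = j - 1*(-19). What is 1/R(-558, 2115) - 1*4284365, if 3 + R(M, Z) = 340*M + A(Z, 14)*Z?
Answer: -513815325721/119928 ≈ -4.2844e+6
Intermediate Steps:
A(r, j) = 19 + j (A(r, j) = j + 19 = 19 + j)
R(M, Z) = -3 + 33*Z + 340*M (R(M, Z) = -3 + (340*M + (19 + 14)*Z) = -3 + (340*M + 33*Z) = -3 + (33*Z + 340*M) = -3 + 33*Z + 340*M)
1/R(-558, 2115) - 1*4284365 = 1/(-3 + 33*2115 + 340*(-558)) - 1*4284365 = 1/(-3 + 69795 - 189720) - 4284365 = 1/(-119928) - 4284365 = -1/119928 - 4284365 = -513815325721/119928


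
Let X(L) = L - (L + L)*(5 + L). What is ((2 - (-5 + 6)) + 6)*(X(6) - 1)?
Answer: -889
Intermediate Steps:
X(L) = L - 2*L*(5 + L)
((2 - (-5 + 6)) + 6)*(X(6) - 1) = ((2 - (-5 + 6)) + 6)*(-1*6*(9 + 2*6) - 1) = ((2 - 1*1) + 6)*(-1*6*(9 + 12) - 1) = ((2 - 1) + 6)*(-1*6*21 - 1) = (1 + 6)*(-126 - 1) = 7*(-127) = -889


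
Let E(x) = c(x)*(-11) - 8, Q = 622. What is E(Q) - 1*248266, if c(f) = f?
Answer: -255116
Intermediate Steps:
E(x) = -8 - 11*x (E(x) = x*(-11) - 8 = -11*x - 8 = -8 - 11*x)
E(Q) - 1*248266 = (-8 - 11*622) - 1*248266 = (-8 - 6842) - 248266 = -6850 - 248266 = -255116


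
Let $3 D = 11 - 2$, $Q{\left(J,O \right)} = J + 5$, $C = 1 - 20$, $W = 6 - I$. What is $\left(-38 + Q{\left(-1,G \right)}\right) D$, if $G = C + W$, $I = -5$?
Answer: $-102$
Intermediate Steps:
$W = 11$ ($W = 6 - -5 = 6 + 5 = 11$)
$C = -19$ ($C = 1 - 20 = -19$)
$G = -8$ ($G = -19 + 11 = -8$)
$Q{\left(J,O \right)} = 5 + J$
$D = 3$ ($D = \frac{11 - 2}{3} = \frac{1}{3} \cdot 9 = 3$)
$\left(-38 + Q{\left(-1,G \right)}\right) D = \left(-38 + \left(5 - 1\right)\right) 3 = \left(-38 + 4\right) 3 = \left(-34\right) 3 = -102$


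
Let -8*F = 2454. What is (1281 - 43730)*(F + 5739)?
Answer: -922374321/4 ≈ -2.3059e+8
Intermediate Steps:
F = -1227/4 (F = -⅛*2454 = -1227/4 ≈ -306.75)
(1281 - 43730)*(F + 5739) = (1281 - 43730)*(-1227/4 + 5739) = -42449*21729/4 = -922374321/4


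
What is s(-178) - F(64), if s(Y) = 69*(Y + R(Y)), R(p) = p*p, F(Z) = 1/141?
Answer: 306521873/141 ≈ 2.1739e+6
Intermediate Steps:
F(Z) = 1/141
R(p) = p**2
s(Y) = 69*Y + 69*Y**2 (s(Y) = 69*(Y + Y**2) = 69*Y + 69*Y**2)
s(-178) - F(64) = 69*(-178)*(1 - 178) - 1*1/141 = 69*(-178)*(-177) - 1/141 = 2173914 - 1/141 = 306521873/141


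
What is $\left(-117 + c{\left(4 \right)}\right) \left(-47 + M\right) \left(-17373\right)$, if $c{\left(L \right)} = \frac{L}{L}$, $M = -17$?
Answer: $-128977152$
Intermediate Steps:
$c{\left(L \right)} = 1$
$\left(-117 + c{\left(4 \right)}\right) \left(-47 + M\right) \left(-17373\right) = \left(-117 + 1\right) \left(-47 - 17\right) \left(-17373\right) = \left(-116\right) \left(-64\right) \left(-17373\right) = 7424 \left(-17373\right) = -128977152$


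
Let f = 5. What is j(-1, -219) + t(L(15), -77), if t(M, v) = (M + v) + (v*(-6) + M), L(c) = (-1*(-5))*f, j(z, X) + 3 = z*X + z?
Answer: 650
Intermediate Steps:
j(z, X) = -3 + z + X*z (j(z, X) = -3 + (z*X + z) = -3 + (X*z + z) = -3 + (z + X*z) = -3 + z + X*z)
L(c) = 25 (L(c) = -1*(-5)*5 = 5*5 = 25)
t(M, v) = -5*v + 2*M (t(M, v) = (M + v) + (-6*v + M) = (M + v) + (M - 6*v) = -5*v + 2*M)
j(-1, -219) + t(L(15), -77) = (-3 - 1 - 219*(-1)) + (-5*(-77) + 2*25) = (-3 - 1 + 219) + (385 + 50) = 215 + 435 = 650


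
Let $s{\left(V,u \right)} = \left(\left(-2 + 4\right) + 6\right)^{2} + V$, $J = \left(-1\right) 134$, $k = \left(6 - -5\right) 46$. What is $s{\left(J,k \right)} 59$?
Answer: $-4130$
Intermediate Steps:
$k = 506$ ($k = \left(6 + 5\right) 46 = 11 \cdot 46 = 506$)
$J = -134$
$s{\left(V,u \right)} = 64 + V$ ($s{\left(V,u \right)} = \left(2 + 6\right)^{2} + V = 8^{2} + V = 64 + V$)
$s{\left(J,k \right)} 59 = \left(64 - 134\right) 59 = \left(-70\right) 59 = -4130$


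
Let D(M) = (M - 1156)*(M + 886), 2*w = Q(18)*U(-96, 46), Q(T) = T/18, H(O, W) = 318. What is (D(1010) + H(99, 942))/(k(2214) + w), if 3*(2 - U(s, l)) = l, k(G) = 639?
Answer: -829494/1897 ≈ -437.27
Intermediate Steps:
Q(T) = T/18 (Q(T) = T*(1/18) = T/18)
U(s, l) = 2 - l/3
w = -20/3 (w = (((1/18)*18)*(2 - 1/3*46))/2 = (1*(2 - 46/3))/2 = (1*(-40/3))/2 = (1/2)*(-40/3) = -20/3 ≈ -6.6667)
D(M) = (-1156 + M)*(886 + M)
(D(1010) + H(99, 942))/(k(2214) + w) = ((-1024216 + 1010**2 - 270*1010) + 318)/(639 - 20/3) = ((-1024216 + 1020100 - 272700) + 318)/(1897/3) = (-276816 + 318)*(3/1897) = -276498*3/1897 = -829494/1897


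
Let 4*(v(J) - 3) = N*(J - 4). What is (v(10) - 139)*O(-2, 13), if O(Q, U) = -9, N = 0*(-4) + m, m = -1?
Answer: 2475/2 ≈ 1237.5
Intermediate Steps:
N = -1 (N = 0*(-4) - 1 = 0 - 1 = -1)
v(J) = 4 - J/4 (v(J) = 3 + (-(J - 4))/4 = 3 + (-(-4 + J))/4 = 3 + (4 - J)/4 = 3 + (1 - J/4) = 4 - J/4)
(v(10) - 139)*O(-2, 13) = ((4 - ¼*10) - 139)*(-9) = ((4 - 5/2) - 139)*(-9) = (3/2 - 139)*(-9) = -275/2*(-9) = 2475/2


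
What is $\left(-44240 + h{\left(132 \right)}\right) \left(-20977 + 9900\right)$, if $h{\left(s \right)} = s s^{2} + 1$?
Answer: $-24986710133$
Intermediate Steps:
$h{\left(s \right)} = 1 + s^{3}$ ($h{\left(s \right)} = s^{3} + 1 = 1 + s^{3}$)
$\left(-44240 + h{\left(132 \right)}\right) \left(-20977 + 9900\right) = \left(-44240 + \left(1 + 132^{3}\right)\right) \left(-20977 + 9900\right) = \left(-44240 + \left(1 + 2299968\right)\right) \left(-11077\right) = \left(-44240 + 2299969\right) \left(-11077\right) = 2255729 \left(-11077\right) = -24986710133$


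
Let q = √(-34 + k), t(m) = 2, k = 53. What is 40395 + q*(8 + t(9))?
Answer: 40395 + 10*√19 ≈ 40439.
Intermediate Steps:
q = √19 (q = √(-34 + 53) = √19 ≈ 4.3589)
40395 + q*(8 + t(9)) = 40395 + √19*(8 + 2) = 40395 + √19*10 = 40395 + 10*√19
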